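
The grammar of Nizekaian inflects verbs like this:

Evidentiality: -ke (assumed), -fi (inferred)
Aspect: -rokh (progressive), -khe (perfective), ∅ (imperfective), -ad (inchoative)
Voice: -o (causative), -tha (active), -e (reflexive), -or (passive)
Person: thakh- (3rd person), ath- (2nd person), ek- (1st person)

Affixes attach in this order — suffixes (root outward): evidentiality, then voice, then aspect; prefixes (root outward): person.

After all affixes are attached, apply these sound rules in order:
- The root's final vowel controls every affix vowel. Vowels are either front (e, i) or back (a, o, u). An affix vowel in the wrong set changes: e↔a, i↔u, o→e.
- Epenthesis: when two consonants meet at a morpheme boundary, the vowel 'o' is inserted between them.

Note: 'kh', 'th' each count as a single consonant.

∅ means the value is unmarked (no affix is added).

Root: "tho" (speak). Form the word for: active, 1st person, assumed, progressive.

akothokatharokh

Attach evidentiality assumed -ke → thoke.
Attach voice active -tha → thoketha.
Attach person 1st person ek- → ekthoketha.
Attach aspect progressive -rokh → ekthoketharokh.
Apply vowel harmony: ekthoketharokh → akthokatharokh.
Apply epenthesis: akthokatharokh → akothokatharokh.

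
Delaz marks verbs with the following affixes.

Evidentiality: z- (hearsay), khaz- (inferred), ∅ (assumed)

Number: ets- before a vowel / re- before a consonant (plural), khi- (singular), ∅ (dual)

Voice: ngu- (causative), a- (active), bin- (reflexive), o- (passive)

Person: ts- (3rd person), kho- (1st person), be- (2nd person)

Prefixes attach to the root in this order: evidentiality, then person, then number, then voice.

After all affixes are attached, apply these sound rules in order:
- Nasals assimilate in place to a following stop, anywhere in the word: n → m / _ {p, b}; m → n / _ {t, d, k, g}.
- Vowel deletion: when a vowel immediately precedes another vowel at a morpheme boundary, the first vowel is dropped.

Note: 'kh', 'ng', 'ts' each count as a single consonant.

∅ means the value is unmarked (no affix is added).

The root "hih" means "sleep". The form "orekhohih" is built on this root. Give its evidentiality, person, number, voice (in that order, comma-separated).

assumed, 1st person, plural, passive

Segment: o-re-kho-hih.
evidentiality: ∅ → assumed.
person: kho- → 1st person.
number: ets/re- → plural.
voice: o- → passive.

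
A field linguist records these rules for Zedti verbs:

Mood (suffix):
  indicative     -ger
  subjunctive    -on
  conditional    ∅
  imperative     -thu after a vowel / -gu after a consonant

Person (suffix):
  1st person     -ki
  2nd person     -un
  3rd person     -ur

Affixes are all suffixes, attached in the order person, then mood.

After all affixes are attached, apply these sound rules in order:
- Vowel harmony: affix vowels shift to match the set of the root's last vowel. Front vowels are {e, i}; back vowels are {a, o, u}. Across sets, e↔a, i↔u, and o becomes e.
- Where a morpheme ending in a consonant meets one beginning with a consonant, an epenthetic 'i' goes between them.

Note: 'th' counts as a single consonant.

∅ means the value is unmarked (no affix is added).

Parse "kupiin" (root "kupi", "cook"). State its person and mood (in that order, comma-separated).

2nd person, conditional

Segment: kupi-un.
person: -un → 2nd person.
mood: ∅ → conditional.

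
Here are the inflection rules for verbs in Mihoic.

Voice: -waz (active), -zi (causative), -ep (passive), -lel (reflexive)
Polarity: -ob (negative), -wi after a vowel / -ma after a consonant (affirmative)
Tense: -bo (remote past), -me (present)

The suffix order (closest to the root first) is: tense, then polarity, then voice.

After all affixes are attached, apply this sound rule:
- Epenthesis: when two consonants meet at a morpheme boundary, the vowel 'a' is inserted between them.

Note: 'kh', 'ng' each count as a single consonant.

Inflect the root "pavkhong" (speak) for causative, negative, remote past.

pavkhongaboobazi

Attach tense remote past -bo → pavkhongbo.
Attach polarity negative -ob → pavkhongboob.
Attach voice causative -zi → pavkhongboobzi.
Apply epenthesis: pavkhongboobzi → pavkhongaboobazi.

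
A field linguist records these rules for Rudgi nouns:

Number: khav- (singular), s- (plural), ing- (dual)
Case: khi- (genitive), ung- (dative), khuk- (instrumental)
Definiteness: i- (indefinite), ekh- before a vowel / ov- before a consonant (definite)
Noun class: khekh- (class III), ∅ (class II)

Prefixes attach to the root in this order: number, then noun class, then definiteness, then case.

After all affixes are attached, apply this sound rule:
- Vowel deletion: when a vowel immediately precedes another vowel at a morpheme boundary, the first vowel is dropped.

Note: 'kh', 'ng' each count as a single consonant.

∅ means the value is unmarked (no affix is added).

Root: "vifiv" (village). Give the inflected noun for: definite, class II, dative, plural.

ungovsvifiv

Attach number plural s- → svifiv.
noun class = class II: zero marking, form stays svifiv.
Attach definiteness definite ov- (before consonant 's') → ovsvifiv.
Attach case dative ung- → ungovsvifiv.
Vowel deletion: no change.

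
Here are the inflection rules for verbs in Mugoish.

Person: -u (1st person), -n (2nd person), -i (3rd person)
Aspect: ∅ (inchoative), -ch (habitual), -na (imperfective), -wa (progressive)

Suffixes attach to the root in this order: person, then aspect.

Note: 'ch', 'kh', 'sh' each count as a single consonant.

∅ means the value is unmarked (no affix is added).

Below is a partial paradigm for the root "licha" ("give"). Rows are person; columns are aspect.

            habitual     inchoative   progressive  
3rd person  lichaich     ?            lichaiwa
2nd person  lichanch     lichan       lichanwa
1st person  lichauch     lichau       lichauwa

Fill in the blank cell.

lichai

Attach person 3rd person -i → lichai.
aspect = inchoative: zero marking, form stays lichai.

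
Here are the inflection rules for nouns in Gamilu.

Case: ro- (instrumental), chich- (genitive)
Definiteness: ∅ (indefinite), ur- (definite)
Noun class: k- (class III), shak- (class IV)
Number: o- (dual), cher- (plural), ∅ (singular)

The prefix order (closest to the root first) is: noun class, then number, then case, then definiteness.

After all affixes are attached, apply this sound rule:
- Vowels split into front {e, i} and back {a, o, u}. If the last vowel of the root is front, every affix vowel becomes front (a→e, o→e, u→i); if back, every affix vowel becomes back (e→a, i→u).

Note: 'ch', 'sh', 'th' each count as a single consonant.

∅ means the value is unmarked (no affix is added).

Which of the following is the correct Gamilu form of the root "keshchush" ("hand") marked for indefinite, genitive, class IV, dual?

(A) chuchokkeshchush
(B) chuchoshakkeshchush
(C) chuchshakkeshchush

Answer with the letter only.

Attach noun class class IV shak- → shakkeshchush.
Attach number dual o- → oshakkeshchush.
Attach case genitive chich- → chichoshakkeshchush.
definiteness = indefinite: zero marking, form stays chichoshakkeshchush.
Apply vowel harmony: chichoshakkeshchush → chuchoshakkeshchush.
So the correct form is chuchoshakkeshchush, option (B).
(A) chuchokkeshchush is wrong: it uses class III instead of class IV for noun class.
(C) chuchshakkeshchush is wrong: it uses singular instead of dual for number.

B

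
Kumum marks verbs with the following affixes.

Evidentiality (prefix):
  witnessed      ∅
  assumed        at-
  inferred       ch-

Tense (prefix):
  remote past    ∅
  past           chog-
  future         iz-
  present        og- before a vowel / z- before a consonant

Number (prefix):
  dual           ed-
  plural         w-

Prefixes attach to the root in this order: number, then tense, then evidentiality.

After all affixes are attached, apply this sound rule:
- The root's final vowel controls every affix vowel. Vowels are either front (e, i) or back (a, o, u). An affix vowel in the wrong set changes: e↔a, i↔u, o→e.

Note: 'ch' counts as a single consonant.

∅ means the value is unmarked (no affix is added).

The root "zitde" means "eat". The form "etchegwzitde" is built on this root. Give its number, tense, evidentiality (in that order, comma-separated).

Segment: at-chog-w-zitde.
number: w- → plural.
tense: chog- → past.
evidentiality: at- → assumed.

plural, past, assumed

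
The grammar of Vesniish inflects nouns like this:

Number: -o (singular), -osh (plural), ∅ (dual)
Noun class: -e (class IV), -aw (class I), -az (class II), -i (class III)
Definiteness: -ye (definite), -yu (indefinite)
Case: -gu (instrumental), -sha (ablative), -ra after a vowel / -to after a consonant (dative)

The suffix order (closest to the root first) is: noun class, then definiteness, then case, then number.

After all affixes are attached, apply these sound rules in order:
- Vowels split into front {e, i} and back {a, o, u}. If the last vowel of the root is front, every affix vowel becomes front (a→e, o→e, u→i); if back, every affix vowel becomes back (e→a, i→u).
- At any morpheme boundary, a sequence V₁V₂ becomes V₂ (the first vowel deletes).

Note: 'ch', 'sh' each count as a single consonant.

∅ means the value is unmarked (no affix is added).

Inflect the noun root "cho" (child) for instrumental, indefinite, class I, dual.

Attach noun class class I -aw → choaw.
Attach definiteness indefinite -yu → choawyu.
Attach case instrumental -gu → choawyugu.
number = dual: zero marking, form stays choawyugu.
Vowel harmony: no change.
Apply vowel deletion: choawyugu → chawyugu.

chawyugu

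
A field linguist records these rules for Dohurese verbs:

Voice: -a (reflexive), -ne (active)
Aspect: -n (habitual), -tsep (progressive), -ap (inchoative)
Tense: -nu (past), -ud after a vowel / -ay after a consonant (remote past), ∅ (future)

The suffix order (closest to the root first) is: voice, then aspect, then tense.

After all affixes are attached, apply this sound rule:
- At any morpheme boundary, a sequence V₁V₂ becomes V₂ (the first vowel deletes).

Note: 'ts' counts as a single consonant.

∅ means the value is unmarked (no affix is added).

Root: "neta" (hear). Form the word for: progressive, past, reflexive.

Attach voice reflexive -a → netaa.
Attach aspect progressive -tsep → netaatsep.
Attach tense past -nu → netaatsepnu.
Apply vowel deletion: netaatsepnu → netatsepnu.

netatsepnu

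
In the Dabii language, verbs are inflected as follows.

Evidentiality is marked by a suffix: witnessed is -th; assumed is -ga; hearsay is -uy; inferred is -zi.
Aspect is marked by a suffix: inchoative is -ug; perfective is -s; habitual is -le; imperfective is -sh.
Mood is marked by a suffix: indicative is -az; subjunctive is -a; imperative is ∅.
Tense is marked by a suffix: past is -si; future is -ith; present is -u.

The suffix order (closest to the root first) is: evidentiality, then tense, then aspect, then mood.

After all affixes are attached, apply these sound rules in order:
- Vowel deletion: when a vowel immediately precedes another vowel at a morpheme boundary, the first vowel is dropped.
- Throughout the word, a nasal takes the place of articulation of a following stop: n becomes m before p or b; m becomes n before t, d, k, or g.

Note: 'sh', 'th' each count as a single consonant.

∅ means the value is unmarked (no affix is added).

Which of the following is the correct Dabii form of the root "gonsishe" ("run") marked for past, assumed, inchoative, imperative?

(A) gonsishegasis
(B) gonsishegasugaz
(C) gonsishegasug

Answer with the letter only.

C

Attach evidentiality assumed -ga → gonsishega.
Attach tense past -si → gonsishegasi.
Attach aspect inchoative -ug → gonsishegasiug.
mood = imperative: zero marking, form stays gonsishegasiug.
Apply vowel deletion: gonsishegasiug → gonsishegasug.
Nasal assimilation: no change.
So the correct form is gonsishegasug, option (C).
(B) gonsishegasugaz is wrong: it uses indicative instead of imperative for mood.
(A) gonsishegasis is wrong: it uses perfective instead of inchoative for aspect.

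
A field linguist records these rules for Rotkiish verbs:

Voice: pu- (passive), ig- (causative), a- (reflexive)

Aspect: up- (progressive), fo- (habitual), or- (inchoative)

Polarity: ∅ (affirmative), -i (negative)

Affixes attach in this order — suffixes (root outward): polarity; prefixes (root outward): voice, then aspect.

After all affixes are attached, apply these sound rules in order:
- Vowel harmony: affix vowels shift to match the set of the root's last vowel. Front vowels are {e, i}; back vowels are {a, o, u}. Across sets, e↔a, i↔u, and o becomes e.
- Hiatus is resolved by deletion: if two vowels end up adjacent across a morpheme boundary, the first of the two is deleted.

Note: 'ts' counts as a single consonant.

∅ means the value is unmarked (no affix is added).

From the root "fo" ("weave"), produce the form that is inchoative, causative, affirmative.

orugfo

Attach voice causative ig- → igfo.
Attach aspect inchoative or- → origfo.
polarity = affirmative: zero marking, form stays origfo.
Apply vowel harmony: origfo → orugfo.
Vowel deletion: no change.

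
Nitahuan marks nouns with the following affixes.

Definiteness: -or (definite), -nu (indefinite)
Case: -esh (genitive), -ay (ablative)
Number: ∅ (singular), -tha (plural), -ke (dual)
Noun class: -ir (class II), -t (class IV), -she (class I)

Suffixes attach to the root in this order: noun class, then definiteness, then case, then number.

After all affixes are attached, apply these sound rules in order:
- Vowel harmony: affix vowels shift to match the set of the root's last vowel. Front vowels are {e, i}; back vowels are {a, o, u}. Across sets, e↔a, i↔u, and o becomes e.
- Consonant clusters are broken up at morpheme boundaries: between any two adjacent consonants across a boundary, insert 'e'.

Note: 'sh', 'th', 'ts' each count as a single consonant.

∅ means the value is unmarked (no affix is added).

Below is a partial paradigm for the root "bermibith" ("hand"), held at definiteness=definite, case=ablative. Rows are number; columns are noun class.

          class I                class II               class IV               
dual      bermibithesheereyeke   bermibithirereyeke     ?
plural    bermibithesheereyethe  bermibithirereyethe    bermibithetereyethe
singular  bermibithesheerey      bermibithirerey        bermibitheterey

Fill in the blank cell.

Attach noun class class IV -t → bermibitht.
Attach definiteness definite -or → bermibithtor.
Attach case ablative -ay → bermibithtoray.
Attach number dual -ke → bermibithtorayke.
Apply vowel harmony: bermibithtorayke → bermibithtereyke.
Apply epenthesis: bermibithtereyke → bermibithetereyeke.

bermibithetereyeke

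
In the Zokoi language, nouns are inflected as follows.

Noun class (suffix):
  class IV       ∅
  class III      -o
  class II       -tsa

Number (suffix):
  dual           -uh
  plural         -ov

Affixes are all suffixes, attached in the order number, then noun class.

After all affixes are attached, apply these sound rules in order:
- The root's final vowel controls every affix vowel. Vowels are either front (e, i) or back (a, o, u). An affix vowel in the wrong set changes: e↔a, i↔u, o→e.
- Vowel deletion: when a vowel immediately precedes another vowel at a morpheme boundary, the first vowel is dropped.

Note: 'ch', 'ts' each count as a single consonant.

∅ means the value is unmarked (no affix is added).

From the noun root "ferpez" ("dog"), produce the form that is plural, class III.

Attach number plural -ov → ferpezov.
Attach noun class class III -o → ferpezovo.
Apply vowel harmony: ferpezovo → ferpezeve.
Vowel deletion: no change.

ferpezeve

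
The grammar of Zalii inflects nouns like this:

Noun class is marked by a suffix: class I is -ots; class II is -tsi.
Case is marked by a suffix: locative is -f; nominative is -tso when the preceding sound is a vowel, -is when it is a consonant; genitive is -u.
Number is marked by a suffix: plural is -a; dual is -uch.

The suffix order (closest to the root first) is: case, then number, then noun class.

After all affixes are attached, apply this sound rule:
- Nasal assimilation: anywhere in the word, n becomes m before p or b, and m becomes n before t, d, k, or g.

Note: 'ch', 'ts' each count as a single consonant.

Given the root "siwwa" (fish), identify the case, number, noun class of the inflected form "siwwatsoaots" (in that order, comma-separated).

nominative, plural, class I

Segment: siwwa-tso-a-ots.
case: -tso/is → nominative.
number: -a → plural.
noun class: -ots → class I.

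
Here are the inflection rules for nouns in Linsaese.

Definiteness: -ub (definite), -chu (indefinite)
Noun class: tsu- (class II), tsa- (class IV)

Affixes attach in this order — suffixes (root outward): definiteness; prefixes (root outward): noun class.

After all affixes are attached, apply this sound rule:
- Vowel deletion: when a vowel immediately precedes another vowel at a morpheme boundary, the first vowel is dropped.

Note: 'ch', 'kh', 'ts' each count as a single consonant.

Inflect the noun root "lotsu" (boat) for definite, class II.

tsulotsub

Attach definiteness definite -ub → lotsuub.
Attach noun class class II tsu- → tsulotsuub.
Apply vowel deletion: tsulotsuub → tsulotsub.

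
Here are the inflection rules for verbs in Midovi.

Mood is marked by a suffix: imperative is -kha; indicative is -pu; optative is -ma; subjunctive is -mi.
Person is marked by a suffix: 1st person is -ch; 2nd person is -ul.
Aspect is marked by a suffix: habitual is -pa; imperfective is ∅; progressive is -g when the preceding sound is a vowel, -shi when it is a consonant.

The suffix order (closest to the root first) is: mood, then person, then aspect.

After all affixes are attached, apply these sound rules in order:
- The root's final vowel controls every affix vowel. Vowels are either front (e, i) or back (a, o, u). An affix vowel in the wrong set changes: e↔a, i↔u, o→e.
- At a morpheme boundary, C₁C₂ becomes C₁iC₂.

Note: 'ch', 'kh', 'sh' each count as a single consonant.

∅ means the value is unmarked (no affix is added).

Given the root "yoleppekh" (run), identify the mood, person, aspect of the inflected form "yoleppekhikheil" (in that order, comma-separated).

imperative, 2nd person, imperfective

Segment: yoleppekh-kha-ul.
mood: -kha → imperative.
person: -ul → 2nd person.
aspect: ∅ → imperfective.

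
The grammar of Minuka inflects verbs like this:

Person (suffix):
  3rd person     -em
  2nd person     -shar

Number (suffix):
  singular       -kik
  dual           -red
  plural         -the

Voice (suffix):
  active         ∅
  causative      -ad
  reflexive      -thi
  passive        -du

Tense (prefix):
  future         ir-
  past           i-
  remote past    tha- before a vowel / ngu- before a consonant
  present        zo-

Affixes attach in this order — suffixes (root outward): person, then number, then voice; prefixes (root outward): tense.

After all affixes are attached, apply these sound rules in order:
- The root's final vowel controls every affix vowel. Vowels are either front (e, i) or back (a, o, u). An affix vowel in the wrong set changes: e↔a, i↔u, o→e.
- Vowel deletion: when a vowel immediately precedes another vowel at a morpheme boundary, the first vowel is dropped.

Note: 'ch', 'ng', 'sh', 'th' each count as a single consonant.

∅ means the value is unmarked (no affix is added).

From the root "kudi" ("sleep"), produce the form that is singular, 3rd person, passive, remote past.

Attach person 3rd person -em → kudiem.
Attach tense remote past ngu- (before consonant 'k') → ngukudiem.
Attach number singular -kik → ngukudiemkik.
Attach voice passive -du → ngukudiemkikdu.
Apply vowel harmony: ngukudiemkikdu → ngikudiemkikdi.
Apply vowel deletion: ngikudiemkikdi → ngikudemkikdi.

ngikudemkikdi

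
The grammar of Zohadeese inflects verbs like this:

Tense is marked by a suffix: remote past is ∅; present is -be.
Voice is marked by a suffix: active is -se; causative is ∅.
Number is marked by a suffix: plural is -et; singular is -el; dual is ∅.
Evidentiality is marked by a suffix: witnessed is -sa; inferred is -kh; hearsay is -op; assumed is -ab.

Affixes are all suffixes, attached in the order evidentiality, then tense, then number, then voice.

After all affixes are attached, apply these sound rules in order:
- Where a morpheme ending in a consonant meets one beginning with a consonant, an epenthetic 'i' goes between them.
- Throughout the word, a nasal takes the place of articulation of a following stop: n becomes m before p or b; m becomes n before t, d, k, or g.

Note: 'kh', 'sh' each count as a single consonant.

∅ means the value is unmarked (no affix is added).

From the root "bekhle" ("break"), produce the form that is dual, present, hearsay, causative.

Attach evidentiality hearsay -op → bekhleop.
Attach tense present -be → bekhleopbe.
number = dual: zero marking, form stays bekhleopbe.
voice = causative: zero marking, form stays bekhleopbe.
Apply epenthesis: bekhleopbe → bekhleopibe.
Nasal assimilation: no change.

bekhleopibe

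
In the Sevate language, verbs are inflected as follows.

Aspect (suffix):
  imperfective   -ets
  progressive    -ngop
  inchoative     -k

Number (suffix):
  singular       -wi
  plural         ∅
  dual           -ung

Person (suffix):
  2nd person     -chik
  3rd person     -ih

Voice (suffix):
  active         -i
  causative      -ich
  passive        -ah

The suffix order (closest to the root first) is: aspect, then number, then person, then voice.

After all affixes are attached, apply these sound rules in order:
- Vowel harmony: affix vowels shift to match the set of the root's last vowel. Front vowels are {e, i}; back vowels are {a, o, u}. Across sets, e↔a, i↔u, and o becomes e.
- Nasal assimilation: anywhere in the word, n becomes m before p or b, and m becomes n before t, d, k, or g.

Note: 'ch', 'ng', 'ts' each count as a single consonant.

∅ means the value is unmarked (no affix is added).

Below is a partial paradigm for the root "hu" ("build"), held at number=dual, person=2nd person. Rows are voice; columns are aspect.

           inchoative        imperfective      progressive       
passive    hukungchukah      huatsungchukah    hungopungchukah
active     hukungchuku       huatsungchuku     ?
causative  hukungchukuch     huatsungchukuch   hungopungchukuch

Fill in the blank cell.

Attach aspect progressive -ngop → hungop.
Attach number dual -ung → hungopung.
Attach person 2nd person -chik → hungopungchik.
Attach voice active -i → hungopungchiki.
Apply vowel harmony: hungopungchiki → hungopungchuku.
Nasal assimilation: no change.

hungopungchuku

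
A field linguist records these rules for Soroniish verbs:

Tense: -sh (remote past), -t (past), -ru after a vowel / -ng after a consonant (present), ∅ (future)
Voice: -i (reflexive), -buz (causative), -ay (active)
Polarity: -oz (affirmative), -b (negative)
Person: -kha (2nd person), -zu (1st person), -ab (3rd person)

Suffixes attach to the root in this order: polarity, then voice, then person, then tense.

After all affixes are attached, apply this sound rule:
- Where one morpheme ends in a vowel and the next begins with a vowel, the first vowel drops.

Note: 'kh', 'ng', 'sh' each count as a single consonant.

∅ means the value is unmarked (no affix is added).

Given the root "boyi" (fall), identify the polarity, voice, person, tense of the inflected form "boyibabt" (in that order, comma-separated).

Segment: boyi-b-i-ab-t.
polarity: -b → negative.
voice: -i → reflexive.
person: -ab → 3rd person.
tense: -t → past.

negative, reflexive, 3rd person, past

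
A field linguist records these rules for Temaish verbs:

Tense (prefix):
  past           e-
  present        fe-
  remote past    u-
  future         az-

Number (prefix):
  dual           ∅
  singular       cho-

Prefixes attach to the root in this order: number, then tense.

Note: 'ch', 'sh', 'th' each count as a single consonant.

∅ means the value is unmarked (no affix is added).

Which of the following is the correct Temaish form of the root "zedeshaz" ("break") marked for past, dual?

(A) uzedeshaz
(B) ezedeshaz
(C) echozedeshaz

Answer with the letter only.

number = dual: zero marking, form stays zedeshaz.
Attach tense past e- → ezedeshaz.
So the correct form is ezedeshaz, option (B).
(C) echozedeshaz is wrong: it uses singular instead of dual for number.
(A) uzedeshaz is wrong: it uses remote past instead of past for tense.

B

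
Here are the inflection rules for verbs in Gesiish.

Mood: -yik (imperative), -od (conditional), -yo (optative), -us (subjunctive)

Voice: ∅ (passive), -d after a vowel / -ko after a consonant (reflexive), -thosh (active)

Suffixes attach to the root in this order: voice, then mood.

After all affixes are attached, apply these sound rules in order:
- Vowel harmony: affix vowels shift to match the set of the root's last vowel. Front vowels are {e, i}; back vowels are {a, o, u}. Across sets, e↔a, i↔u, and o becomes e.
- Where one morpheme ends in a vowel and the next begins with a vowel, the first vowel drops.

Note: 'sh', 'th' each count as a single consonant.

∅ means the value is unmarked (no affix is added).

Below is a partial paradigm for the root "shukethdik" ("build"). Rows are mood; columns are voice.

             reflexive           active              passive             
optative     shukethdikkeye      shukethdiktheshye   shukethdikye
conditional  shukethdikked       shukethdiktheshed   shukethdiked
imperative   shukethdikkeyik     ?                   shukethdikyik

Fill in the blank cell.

shukethdiktheshyik

Attach voice active -thosh → shukethdikthosh.
Attach mood imperative -yik → shukethdikthoshyik.
Apply vowel harmony: shukethdikthoshyik → shukethdiktheshyik.
Vowel deletion: no change.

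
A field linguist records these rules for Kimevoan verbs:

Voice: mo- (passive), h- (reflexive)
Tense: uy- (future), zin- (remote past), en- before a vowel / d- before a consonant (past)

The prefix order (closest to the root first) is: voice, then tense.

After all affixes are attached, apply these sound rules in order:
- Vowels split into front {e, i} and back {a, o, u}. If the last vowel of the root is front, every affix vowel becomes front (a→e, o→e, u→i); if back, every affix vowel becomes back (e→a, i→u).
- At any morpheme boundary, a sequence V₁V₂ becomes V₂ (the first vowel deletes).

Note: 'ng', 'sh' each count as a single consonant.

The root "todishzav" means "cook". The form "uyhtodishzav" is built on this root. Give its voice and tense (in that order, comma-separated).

reflexive, future

Segment: uy-h-todishzav.
voice: h- → reflexive.
tense: uy- → future.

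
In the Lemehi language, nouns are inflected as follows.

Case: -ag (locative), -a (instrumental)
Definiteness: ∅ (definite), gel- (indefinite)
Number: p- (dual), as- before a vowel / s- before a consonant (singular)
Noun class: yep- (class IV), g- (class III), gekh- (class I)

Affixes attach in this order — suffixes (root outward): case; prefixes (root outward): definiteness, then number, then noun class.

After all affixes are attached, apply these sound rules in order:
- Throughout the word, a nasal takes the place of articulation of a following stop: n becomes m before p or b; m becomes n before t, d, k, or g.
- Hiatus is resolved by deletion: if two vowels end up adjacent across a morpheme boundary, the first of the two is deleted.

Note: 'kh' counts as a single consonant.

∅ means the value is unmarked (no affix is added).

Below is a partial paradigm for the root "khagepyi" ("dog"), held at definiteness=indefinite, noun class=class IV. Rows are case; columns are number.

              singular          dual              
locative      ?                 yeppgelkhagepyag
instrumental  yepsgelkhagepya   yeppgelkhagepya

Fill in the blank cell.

Attach definiteness indefinite gel- → gelkhagepyi.
Attach case locative -ag → gelkhagepyiag.
Attach number singular s- (before consonant 'g') → sgelkhagepyiag.
Attach noun class class IV yep- → yepsgelkhagepyiag.
Nasal assimilation: no change.
Apply vowel deletion: yepsgelkhagepyiag → yepsgelkhagepyag.

yepsgelkhagepyag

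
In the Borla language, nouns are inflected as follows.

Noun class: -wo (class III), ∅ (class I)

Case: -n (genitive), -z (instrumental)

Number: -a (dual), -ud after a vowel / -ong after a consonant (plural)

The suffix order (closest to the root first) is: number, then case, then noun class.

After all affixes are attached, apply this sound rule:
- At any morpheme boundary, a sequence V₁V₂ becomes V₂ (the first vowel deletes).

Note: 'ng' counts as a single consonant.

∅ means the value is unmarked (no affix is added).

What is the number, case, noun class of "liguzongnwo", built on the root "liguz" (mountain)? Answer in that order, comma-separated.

Segment: liguz-ong-n-wo.
number: -ud/ong → plural.
case: -n → genitive.
noun class: -wo → class III.

plural, genitive, class III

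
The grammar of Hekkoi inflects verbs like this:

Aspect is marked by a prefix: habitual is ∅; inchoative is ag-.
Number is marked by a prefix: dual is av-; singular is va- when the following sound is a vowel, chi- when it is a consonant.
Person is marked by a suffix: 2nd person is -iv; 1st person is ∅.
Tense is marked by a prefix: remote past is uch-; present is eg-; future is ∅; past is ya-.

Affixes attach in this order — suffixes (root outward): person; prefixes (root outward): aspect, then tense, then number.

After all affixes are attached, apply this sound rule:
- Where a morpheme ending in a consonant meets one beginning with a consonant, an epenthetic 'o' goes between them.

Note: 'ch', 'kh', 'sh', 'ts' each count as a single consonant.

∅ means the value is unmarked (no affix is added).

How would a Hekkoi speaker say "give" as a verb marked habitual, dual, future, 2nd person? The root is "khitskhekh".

aspect = habitual: zero marking, form stays khitskhekh.
Attach person 2nd person -iv → khitskhekhiv.
tense = future: zero marking, form stays khitskhekhiv.
Attach number dual av- → avkhitskhekhiv.
Apply epenthesis: avkhitskhekhiv → avokhitskhekhiv.

avokhitskhekhiv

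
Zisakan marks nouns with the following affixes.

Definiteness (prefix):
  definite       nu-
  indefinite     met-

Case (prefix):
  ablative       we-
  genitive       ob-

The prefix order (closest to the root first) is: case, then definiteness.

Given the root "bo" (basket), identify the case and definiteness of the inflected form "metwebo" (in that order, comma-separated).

Segment: met-we-bo.
case: we- → ablative.
definiteness: met- → indefinite.

ablative, indefinite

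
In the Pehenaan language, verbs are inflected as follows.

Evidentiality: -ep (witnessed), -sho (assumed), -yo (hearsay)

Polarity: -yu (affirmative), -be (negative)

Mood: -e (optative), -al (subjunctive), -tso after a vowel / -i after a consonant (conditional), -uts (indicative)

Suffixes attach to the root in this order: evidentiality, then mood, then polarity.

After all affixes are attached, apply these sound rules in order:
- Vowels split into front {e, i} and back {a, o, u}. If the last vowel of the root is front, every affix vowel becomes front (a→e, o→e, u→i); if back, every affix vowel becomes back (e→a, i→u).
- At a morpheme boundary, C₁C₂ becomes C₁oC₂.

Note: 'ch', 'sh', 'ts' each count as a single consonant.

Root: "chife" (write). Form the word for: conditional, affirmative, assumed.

Attach evidentiality assumed -sho → chifesho.
Attach mood conditional -tso (after vowel 'o') → chifeshotso.
Attach polarity affirmative -yu → chifeshotsoyu.
Apply vowel harmony: chifeshotsoyu → chifeshetseyi.
Epenthesis: no change.

chifeshetseyi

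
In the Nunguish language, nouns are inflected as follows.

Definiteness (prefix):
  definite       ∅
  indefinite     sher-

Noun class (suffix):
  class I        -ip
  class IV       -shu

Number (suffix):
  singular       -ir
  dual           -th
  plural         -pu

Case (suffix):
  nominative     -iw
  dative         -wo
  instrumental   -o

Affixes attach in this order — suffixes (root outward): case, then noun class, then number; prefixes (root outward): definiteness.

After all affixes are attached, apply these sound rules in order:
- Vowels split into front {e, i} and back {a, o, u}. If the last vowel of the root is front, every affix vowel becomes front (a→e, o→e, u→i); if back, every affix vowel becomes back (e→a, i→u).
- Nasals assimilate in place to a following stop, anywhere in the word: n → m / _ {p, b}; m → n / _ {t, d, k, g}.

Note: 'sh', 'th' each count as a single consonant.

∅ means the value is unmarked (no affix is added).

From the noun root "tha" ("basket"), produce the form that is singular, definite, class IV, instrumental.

thaoshuur

Attach case instrumental -o → thao.
Attach noun class class IV -shu → thaoshu.
definiteness = definite: zero marking, form stays thaoshu.
Attach number singular -ir → thaoshuir.
Apply vowel harmony: thaoshuir → thaoshuur.
Nasal assimilation: no change.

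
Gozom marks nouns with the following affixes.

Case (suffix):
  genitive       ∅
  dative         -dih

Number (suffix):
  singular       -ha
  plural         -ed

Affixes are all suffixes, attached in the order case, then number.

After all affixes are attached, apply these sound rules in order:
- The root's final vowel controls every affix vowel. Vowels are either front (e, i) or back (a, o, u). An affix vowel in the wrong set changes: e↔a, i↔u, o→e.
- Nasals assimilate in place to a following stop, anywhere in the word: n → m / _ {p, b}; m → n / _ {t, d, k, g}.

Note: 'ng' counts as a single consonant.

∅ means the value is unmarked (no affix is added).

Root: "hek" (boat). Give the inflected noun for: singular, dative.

Attach case dative -dih → hekdih.
Attach number singular -ha → hekdihha.
Apply vowel harmony: hekdihha → hekdihhe.
Nasal assimilation: no change.

hekdihhe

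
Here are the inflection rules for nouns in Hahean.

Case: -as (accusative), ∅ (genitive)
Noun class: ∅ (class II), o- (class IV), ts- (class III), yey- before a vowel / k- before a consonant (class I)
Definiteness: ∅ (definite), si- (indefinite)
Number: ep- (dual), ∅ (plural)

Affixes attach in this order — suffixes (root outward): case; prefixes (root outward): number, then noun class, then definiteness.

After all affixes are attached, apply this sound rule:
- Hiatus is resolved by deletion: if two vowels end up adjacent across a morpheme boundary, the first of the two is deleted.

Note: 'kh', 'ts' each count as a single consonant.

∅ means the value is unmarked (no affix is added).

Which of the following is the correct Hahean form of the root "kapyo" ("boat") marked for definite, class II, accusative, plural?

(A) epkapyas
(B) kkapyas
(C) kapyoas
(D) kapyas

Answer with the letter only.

D

number = plural: zero marking, form stays kapyo.
noun class = class II: zero marking, form stays kapyo.
Attach case accusative -as → kapyoas.
definiteness = definite: zero marking, form stays kapyoas.
Apply vowel deletion: kapyoas → kapyas.
So the correct form is kapyas, option (D).
(B) kkapyas is wrong: it uses class I instead of class II for noun class.
(C) kapyoas is wrong: it fails to apply the sound rule(s).
(A) epkapyas is wrong: it uses dual instead of plural for number.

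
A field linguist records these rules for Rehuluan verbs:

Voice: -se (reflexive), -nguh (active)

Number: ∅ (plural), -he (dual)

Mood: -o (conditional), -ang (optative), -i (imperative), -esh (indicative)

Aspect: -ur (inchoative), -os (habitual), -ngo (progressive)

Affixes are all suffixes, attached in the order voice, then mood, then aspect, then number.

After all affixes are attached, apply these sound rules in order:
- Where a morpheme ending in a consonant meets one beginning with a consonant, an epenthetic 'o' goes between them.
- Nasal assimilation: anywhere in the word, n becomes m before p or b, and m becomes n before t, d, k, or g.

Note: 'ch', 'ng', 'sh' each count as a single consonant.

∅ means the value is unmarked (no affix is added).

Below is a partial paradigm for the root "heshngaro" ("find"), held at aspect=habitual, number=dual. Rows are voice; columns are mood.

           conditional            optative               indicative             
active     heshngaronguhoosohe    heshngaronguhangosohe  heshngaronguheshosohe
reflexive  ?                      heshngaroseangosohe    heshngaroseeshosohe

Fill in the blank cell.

Attach voice reflexive -se → heshngarose.
Attach mood conditional -o → heshngaroseo.
Attach aspect habitual -os → heshngaroseoos.
Attach number dual -he → heshngaroseooshe.
Apply epenthesis: heshngaroseooshe → heshngaroseoosohe.
Nasal assimilation: no change.

heshngaroseoosohe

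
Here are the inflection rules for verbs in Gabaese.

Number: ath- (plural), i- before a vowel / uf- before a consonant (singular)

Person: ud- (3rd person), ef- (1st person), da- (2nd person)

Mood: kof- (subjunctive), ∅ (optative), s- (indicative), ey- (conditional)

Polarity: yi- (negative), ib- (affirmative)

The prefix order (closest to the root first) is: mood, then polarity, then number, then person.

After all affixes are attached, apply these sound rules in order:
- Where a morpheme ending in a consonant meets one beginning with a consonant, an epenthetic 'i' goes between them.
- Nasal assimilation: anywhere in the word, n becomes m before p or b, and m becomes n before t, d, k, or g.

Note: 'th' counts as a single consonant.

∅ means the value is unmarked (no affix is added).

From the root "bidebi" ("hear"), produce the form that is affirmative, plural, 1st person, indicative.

efathibisibidebi

Attach mood indicative s- → sbidebi.
Attach polarity affirmative ib- → ibsbidebi.
Attach number plural ath- → athibsbidebi.
Attach person 1st person ef- → efathibsbidebi.
Apply epenthesis: efathibsbidebi → efathibisibidebi.
Nasal assimilation: no change.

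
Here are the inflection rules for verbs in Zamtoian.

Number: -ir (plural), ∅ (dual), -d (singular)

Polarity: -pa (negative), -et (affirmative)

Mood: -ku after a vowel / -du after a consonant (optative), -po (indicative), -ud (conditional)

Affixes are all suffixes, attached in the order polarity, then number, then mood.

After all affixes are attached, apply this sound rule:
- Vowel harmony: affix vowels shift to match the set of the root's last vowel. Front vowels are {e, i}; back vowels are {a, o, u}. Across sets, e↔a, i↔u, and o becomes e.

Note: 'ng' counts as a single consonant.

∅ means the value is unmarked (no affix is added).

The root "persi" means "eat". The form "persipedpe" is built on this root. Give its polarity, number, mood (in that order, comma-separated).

Segment: persi-pa-d-po.
polarity: -pa → negative.
number: -d → singular.
mood: -po → indicative.

negative, singular, indicative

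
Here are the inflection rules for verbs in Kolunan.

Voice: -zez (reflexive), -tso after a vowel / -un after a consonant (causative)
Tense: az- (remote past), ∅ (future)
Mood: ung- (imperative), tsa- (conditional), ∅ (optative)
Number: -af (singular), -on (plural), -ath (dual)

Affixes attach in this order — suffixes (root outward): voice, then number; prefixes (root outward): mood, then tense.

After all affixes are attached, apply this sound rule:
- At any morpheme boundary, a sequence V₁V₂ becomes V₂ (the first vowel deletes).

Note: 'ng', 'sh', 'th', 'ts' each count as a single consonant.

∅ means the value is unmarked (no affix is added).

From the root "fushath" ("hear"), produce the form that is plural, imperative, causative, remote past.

azungfushathunon

Attach voice causative -un (after consonant 'th') → fushathun.
Attach mood imperative ung- → ungfushathun.
Attach number plural -on → ungfushathunon.
Attach tense remote past az- → azungfushathunon.
Vowel deletion: no change.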